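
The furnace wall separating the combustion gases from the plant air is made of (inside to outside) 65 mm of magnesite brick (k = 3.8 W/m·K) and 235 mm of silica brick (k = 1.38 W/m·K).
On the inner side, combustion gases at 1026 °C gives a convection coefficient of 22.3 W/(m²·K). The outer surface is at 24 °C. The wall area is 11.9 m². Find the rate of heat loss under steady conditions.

Q ≈ 51300 W

Thermal resistances in series:
R_inner film = 1/(h_i·A) = 1/(22.3×11.9) = 0.003768 K/W
R_magnesite brick = L/(kA) = 0.065/(3.8×11.9) = 0.001437 K/W
R_silica brick = L/(kA) = 0.235/(1.38×11.9) = 0.01431 K/W
R_total = 0.01952 K/W
Q = ΔT / R_total = 1002 / 0.01952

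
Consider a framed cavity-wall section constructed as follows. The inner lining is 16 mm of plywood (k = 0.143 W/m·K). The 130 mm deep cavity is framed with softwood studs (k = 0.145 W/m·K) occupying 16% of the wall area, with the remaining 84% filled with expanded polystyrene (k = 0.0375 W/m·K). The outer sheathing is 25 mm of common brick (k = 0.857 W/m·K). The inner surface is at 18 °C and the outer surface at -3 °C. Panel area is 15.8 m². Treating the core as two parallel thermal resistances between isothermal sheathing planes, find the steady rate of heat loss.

Q ≈ 132 W

Sheathing layers in series; stud and cavity paths in parallel between them.
R_inner = 0.016/(0.143×15.8) = 0.007082 K/W
R_stud  = 0.13/(0.145×0.16×15.8) = 0.3546 K/W
R_cav   = 0.13/(0.0375×0.84×15.8) = 0.2612 K/W
1/R_core = 1/R_stud + 1/R_cav → R_core = 0.1504 K/W
R_outer = 0.025/(0.857×15.8) = 0.001846 K/W
R_total = 0.1593 K/W
Q = ΔT/R_total = 21/0.1593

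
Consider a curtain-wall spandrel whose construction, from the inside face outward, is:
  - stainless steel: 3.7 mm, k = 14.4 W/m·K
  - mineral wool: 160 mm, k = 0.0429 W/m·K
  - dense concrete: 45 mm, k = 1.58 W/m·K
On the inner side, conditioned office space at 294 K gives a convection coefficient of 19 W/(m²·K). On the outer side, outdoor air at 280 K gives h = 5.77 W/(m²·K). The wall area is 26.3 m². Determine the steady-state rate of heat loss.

Q ≈ 92.4 W

Treating each layer as a thermal resistance in series:
R_inner film = 1/(h_i·A) = 1/(19×26.3) = 0.002001 K/W
R_stainless steel = L/(kA) = 0.0037/(14.4×26.3) = 9.77×10^-6 K/W
R_mineral wool = L/(kA) = 0.16/(0.0429×26.3) = 0.1418 K/W
R_dense concrete = L/(kA) = 0.045/(1.58×26.3) = 0.001083 K/W
R_outer film = 1/(h_o·A) = 1/(5.77×26.3) = 0.00659 K/W
R_total = 0.1515 K/W
Q = ΔT / R_total = 14 / 0.1515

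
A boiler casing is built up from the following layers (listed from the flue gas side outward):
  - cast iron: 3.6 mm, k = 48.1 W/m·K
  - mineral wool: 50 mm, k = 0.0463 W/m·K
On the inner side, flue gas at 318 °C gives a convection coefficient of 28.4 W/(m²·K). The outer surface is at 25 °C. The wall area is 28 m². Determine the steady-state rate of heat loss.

Q ≈ 7360 W

Treating each layer as a thermal resistance in series:
R_inner film = 1/(h_i·A) = 1/(28.4×28) = 0.001258 K/W
R_cast iron = L/(kA) = 0.0036/(48.1×28) = 2.673×10^-6 K/W
R_mineral wool = L/(kA) = 0.05/(0.0463×28) = 0.03857 K/W
R_total = 0.03983 K/W
Q = ΔT / R_total = 293 / 0.03983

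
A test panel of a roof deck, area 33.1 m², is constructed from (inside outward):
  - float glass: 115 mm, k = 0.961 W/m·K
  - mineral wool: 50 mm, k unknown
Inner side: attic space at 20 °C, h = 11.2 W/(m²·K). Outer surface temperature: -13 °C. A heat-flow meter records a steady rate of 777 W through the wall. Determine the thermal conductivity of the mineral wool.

k ≈ 0.0418 W/(m·K)

Thermal resistances in series:
R_inner film = 1/(h_i·A) = 1/(11.2×33.1) = 0.002697 K/W
R_float glass = L/(kA) = 0.115/(0.961×33.1) = 0.003615 K/W
Sum of known resistances R_other = 0.006313 K/W
Total R = ΔT/Q = 33/777 = 0.04247 K/W
R_mineral wool = R_total − R_other = 0.03616 K/W
k = L/(R·A) = 0.05/(0.03616×33.1)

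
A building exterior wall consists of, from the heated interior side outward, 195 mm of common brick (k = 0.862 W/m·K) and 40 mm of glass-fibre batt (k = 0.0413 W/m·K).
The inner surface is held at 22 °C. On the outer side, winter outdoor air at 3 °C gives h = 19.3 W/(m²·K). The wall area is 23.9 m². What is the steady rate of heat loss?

Q ≈ 364 W

Thermal resistances in series:
R_common brick = L/(kA) = 0.195/(0.862×23.9) = 0.009465 K/W
R_glass-fibre batt = L/(kA) = 0.04/(0.0413×23.9) = 0.04052 K/W
R_outer film = 1/(h_o·A) = 1/(19.3×23.9) = 0.002168 K/W
R_total = 0.05216 K/W
Q = ΔT / R_total = 19 / 0.05216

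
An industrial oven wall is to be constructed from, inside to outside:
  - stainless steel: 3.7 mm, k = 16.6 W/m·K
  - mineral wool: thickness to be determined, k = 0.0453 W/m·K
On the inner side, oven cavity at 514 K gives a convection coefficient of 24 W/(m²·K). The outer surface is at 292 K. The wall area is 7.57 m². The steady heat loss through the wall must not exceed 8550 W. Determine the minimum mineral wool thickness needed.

L ≈ 7.01 mm

Thermal resistances in series:
R_inner film = 1/(h_i·A) = 1/(24×7.57) = 0.005504 K/W
R_stainless steel = L/(kA) = 0.0037/(16.6×7.57) = 2.944×10^-5 K/W
Sum of the known resistances R_other = 0.005534 K/W
Required total resistance R_tot = ΔT/Q_allow = 222/8550 = 0.02596 K/W
R_mineral wool = R_tot − R_other = 0.02043 K/W
L = R·k·A = 0.02043×0.0453×7.57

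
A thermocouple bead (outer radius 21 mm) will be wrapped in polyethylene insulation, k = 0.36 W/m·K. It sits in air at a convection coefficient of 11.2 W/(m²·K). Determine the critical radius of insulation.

r_cr ≈ 64.3 mm

For a sphere r_cr = 2k/h = 2×0.36/11.2
r_cr = 64.3 mm; since the bare radius (21 mm) is below r_cr, adding a thin layer of insulation will *increase* heat loss.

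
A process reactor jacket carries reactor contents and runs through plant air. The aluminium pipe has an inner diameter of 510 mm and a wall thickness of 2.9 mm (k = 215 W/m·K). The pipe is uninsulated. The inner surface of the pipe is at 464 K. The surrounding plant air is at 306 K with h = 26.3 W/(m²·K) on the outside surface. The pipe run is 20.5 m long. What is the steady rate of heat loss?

Q ≈ 138000 W

Per-layer cylindrical resistances, series-summed:
R_aluminium pipe wall = ln(257.9/255)/(2π×215×20.5) = 4.083×10^-7 K/W
R_outer film = 1/(h_o·2πr_oL) = 1/(26.3×2π×0.2579×20.5) = 0.001145 K/W
R_total = 0.001145 K/W
Q = ΔT/R_total = 158/0.001145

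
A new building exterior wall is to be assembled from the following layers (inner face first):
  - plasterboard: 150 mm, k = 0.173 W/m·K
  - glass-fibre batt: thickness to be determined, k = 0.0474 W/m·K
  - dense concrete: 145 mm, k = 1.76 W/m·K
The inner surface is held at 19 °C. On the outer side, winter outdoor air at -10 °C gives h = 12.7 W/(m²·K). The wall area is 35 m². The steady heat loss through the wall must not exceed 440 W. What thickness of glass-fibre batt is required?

L ≈ 60.6 mm

Treating each layer as a thermal resistance in series:
R_plasterboard = L/(kA) = 0.15/(0.173×35) = 0.02477 K/W
R_dense concrete = L/(kA) = 0.145/(1.76×35) = 0.002354 K/W
R_outer film = 1/(h_o·A) = 1/(12.7×35) = 0.00225 K/W
Sum of the known resistances R_other = 0.02938 K/W
Required total resistance R_tot = ΔT/Q_allow = 29/440 = 0.06591 K/W
R_glass-fibre batt = R_tot − R_other = 0.03653 K/W
L = R·k·A = 0.03653×0.0474×35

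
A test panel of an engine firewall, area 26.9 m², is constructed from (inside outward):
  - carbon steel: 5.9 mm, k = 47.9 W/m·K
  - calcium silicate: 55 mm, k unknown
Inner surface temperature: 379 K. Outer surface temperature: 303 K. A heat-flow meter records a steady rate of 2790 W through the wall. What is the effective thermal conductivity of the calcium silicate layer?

k ≈ 0.0751 W/(m·K)

Treating each layer as a thermal resistance in series:
R_carbon steel = L/(kA) = 0.0059/(47.9×26.9) = 4.579×10^-6 K/W
Sum of known resistances R_other = 4.579×10^-6 K/W
Total R = ΔT/Q = 76/2790 = 0.02724 K/W
R_calcium silicate = R_total − R_other = 0.02724 K/W
k = L/(R·A) = 0.055/(0.02724×26.9)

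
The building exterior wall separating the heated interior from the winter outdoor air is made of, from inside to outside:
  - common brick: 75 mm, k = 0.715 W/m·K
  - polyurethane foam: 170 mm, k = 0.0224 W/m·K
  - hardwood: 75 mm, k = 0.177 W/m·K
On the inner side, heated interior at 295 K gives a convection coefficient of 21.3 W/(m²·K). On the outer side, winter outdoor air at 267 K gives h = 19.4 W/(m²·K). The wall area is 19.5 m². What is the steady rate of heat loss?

Q ≈ 66.5 W

Treating each layer as a thermal resistance in series:
R_inner film = 1/(h_i·A) = 1/(21.3×19.5) = 0.002408 K/W
R_common brick = L/(kA) = 0.075/(0.715×19.5) = 0.005379 K/W
R_polyurethane foam = L/(kA) = 0.17/(0.0224×19.5) = 0.3892 K/W
R_hardwood = L/(kA) = 0.075/(0.177×19.5) = 0.02173 K/W
R_outer film = 1/(h_o·A) = 1/(19.4×19.5) = 0.002643 K/W
R_total = 0.4214 K/W
Q = ΔT / R_total = 28 / 0.4214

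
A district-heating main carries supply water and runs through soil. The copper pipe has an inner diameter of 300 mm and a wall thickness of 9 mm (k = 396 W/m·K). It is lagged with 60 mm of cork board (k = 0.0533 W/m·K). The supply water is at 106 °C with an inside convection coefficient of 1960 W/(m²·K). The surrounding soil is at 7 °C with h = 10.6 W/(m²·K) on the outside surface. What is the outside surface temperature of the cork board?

T ≈ 13.6 °C

Per-layer cylindrical resistances, series-summed:
R_inner film = 1/(h_i·2πr₁L) = 1/(1960×2π×0.15×1) = 5.413×10^-4 K/W
R_copper pipe wall = ln(159/150)/(2π×396×1) = 2.342×10^-5 K/W
R_cork board = ln(219/159)/(2π×0.0533×1) = 0.956 K/W
R_outer film = 1/(h_o·2πr_oL) = 1/(10.6×2π×0.219×1) = 0.06856 K/W
R_total = 1.025 K/W
Q = ΔT/R_total = 99/1.025
Q = 96.6 W/m
T_interface = T_inner − Q·ΣR(inner→interface) = 106 − 96.6×0.9566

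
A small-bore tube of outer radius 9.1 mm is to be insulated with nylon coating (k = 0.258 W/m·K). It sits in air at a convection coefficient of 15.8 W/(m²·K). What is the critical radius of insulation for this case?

r_cr ≈ 16.3 mm

For a cylinder r_cr = k/h = 0.258/15.8
r_cr = 16.3 mm; since the bare radius (9.1 mm) is below r_cr, adding a thin layer of insulation will *increase* heat loss.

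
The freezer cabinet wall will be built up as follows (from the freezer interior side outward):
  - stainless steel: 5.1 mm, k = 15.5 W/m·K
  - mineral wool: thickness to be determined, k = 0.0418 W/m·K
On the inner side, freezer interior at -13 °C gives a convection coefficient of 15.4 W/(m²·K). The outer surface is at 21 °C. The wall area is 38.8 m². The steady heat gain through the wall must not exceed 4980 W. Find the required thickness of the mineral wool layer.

L ≈ 8.34 mm

Series thermal resistances:
R_inner film = 1/(h_i·A) = 1/(15.4×38.8) = 0.001674 K/W
R_stainless steel = L/(kA) = 0.0051/(15.5×38.8) = 8.48×10^-6 K/W
Sum of the known resistances R_other = 0.001682 K/W
Required total resistance R_tot = ΔT/Q_allow = 34/4980 = 0.006827 K/W
R_mineral wool = R_tot − R_other = 0.005145 K/W
L = R·k·A = 0.005145×0.0418×38.8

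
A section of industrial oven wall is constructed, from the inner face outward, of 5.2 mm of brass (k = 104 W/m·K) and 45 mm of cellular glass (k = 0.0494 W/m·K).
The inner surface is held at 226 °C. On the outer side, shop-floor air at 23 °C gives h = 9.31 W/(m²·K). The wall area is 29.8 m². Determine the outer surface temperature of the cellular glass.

Treating each layer as a thermal resistance in series:
R_brass = L/(kA) = 0.0052/(104×29.8) = 1.678×10^-6 K/W
R_cellular glass = L/(kA) = 0.045/(0.0494×29.8) = 0.03057 K/W
R_outer film = 1/(h_o·A) = 1/(9.31×29.8) = 0.003604 K/W
R_total = 0.03417 K/W;  Q = ΔT/R_total = 203/0.03417 = 5940 W
T_interface = T_inner − Q·ΣR(inner→interface) = 226 − 5940×0.03057

T ≈ 44.4 °C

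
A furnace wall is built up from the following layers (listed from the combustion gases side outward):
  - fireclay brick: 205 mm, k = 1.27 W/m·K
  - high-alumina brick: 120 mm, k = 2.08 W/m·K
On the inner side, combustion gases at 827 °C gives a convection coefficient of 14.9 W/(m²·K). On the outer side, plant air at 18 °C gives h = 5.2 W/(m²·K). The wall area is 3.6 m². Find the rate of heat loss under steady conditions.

Q ≈ 6090 W

Treating each layer as a thermal resistance in series:
R_inner film = 1/(h_i·A) = 1/(14.9×3.6) = 0.01864 K/W
R_fireclay brick = L/(kA) = 0.205/(1.27×3.6) = 0.04484 K/W
R_high-alumina brick = L/(kA) = 0.12/(2.08×3.6) = 0.01603 K/W
R_outer film = 1/(h_o·A) = 1/(5.2×3.6) = 0.05342 K/W
R_total = 0.1329 K/W
Q = ΔT / R_total = 809 / 0.1329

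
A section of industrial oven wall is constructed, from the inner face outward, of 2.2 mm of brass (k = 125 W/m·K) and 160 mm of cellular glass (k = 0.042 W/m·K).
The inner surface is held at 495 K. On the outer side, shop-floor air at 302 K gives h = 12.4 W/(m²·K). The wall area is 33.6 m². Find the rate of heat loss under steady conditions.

Using the resistance-network approach (series):
R_brass = L/(kA) = 0.0022/(125×33.6) = 5.238×10^-7 K/W
R_cellular glass = L/(kA) = 0.16/(0.042×33.6) = 0.1134 K/W
R_outer film = 1/(h_o·A) = 1/(12.4×33.6) = 0.0024 K/W
R_total = 0.1158 K/W
Q = ΔT / R_total = 193 / 0.1158

Q ≈ 1670 W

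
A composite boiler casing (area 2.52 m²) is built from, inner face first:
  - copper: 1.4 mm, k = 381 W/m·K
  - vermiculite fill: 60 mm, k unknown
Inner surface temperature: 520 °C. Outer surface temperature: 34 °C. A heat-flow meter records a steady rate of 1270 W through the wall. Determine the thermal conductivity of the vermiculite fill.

Thermal resistances in series:
R_copper = L/(kA) = 0.0014/(381×2.52) = 1.458×10^-6 K/W
Sum of known resistances R_other = 1.458×10^-6 K/W
Total R = ΔT/Q = 486/1270 = 0.3827 K/W
R_vermiculite fill = R_total − R_other = 0.3827 K/W
k = L/(R·A) = 0.06/(0.3827×2.52)

k ≈ 0.0622 W/(m·K)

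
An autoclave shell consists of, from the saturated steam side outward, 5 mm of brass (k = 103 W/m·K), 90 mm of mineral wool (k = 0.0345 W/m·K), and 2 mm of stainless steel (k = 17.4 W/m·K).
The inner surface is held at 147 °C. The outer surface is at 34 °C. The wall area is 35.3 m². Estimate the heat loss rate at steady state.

Series thermal resistances:
R_brass = L/(kA) = 0.005/(103×35.3) = 1.375×10^-6 K/W
R_mineral wool = L/(kA) = 0.09/(0.0345×35.3) = 0.0739 K/W
R_stainless steel = L/(kA) = 0.002/(17.4×35.3) = 3.256×10^-6 K/W
R_total = 0.07391 K/W
Q = ΔT / R_total = 113 / 0.07391

Q ≈ 1530 W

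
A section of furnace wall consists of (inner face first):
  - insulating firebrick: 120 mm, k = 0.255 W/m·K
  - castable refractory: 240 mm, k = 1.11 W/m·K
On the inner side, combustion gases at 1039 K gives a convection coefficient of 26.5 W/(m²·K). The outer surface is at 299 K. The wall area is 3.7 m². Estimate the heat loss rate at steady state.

Thermal resistances in series:
R_inner film = 1/(h_i·A) = 1/(26.5×3.7) = 0.0102 K/W
R_insulating firebrick = L/(kA) = 0.12/(0.255×3.7) = 0.1272 K/W
R_castable refractory = L/(kA) = 0.24/(1.11×3.7) = 0.05844 K/W
R_total = 0.1958 K/W
Q = ΔT / R_total = 740 / 0.1958

Q ≈ 3780 W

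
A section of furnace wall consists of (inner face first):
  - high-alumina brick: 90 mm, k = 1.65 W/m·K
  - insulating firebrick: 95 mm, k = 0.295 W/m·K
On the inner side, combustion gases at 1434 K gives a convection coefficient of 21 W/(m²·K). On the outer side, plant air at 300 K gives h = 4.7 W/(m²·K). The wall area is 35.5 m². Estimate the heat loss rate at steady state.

Model the wall as resistances in series:
R_inner film = 1/(h_i·A) = 1/(21×35.5) = 0.001341 K/W
R_high-alumina brick = L/(kA) = 0.09/(1.65×35.5) = 0.001536 K/W
R_insulating firebrick = L/(kA) = 0.095/(0.295×35.5) = 0.009071 K/W
R_outer film = 1/(h_o·A) = 1/(4.7×35.5) = 0.005993 K/W
R_total = 0.01794 K/W
Q = ΔT / R_total = 1134 / 0.01794

Q ≈ 63200 W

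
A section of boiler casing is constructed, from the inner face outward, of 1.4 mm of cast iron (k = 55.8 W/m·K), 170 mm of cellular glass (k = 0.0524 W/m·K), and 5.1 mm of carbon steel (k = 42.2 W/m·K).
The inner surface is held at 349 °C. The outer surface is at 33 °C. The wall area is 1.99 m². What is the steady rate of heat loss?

Thermal resistances in series:
R_cast iron = L/(kA) = 0.0014/(55.8×1.99) = 1.261×10^-5 K/W
R_cellular glass = L/(kA) = 0.17/(0.0524×1.99) = 1.63 K/W
R_carbon steel = L/(kA) = 0.0051/(42.2×1.99) = 6.073×10^-5 K/W
R_total = 1.63 K/W
Q = ΔT / R_total = 316 / 1.63

Q ≈ 194 W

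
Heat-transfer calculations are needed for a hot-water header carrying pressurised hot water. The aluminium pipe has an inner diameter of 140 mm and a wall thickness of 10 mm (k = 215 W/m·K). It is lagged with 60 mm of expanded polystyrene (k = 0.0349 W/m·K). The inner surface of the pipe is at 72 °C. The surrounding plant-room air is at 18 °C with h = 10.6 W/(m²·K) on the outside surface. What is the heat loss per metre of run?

q′ ≈ 20.3 W/m

For a radial system each layer contributes R = ln(r_out/r_in)/(2πkL); films add R = 1/(hA).
R_aluminium pipe wall = ln(80/70)/(2π×215×1) = 9.885×10^-5 K/W
R_expanded polystyrene = ln(140/80)/(2π×0.0349×1) = 2.552 K/W
R_outer film = 1/(h_o·2πr_oL) = 1/(10.6×2π×0.14×1) = 0.1072 K/W
R_total = 2.659 K/W
Q = ΔT/R_total = 54/2.659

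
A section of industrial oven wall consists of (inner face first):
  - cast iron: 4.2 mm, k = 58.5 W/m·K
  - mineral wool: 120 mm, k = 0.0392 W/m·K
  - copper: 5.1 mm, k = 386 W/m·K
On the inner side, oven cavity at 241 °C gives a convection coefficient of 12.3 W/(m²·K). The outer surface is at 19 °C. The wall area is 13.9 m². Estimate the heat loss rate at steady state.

Thermal resistances in series:
R_inner film = 1/(h_i·A) = 1/(12.3×13.9) = 0.005849 K/W
R_cast iron = L/(kA) = 0.0042/(58.5×13.9) = 5.165×10^-6 K/W
R_mineral wool = L/(kA) = 0.12/(0.0392×13.9) = 0.2202 K/W
R_copper = L/(kA) = 0.0051/(386×13.9) = 9.505×10^-7 K/W
R_total = 0.2261 K/W
Q = ΔT / R_total = 222 / 0.2261

Q ≈ 982 W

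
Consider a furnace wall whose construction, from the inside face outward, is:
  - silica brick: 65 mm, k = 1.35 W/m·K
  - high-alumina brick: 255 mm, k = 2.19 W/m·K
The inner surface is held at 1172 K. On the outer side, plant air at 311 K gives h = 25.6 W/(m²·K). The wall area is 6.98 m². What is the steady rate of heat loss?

Model the wall as resistances in series:
R_silica brick = L/(kA) = 0.065/(1.35×6.98) = 0.006898 K/W
R_high-alumina brick = L/(kA) = 0.255/(2.19×6.98) = 0.01668 K/W
R_outer film = 1/(h_o·A) = 1/(25.6×6.98) = 0.005596 K/W
R_total = 0.02918 K/W
Q = ΔT / R_total = 861 / 0.02918

Q ≈ 29500 W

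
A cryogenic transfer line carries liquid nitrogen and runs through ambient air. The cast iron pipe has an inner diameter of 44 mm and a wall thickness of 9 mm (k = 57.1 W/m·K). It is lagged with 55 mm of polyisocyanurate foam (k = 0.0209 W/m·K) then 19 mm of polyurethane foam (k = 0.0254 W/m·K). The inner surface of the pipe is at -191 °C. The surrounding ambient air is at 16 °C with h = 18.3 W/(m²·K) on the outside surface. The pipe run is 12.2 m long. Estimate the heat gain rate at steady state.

Q ≈ 277 W

Radial resistances (cylindrical: R_cond = ln(r_o/r_i)/(2πkL), R_conv = 1/(h·2πrL)):
R_cast iron pipe wall = ln(31/22)/(2π×57.1×12.2) = 7.835×10^-5 K/W
R_polyisocyanurate foam = ln(86/31)/(2π×0.0209×12.2) = 0.6369 K/W
R_polyurethane foam = ln(105/86)/(2π×0.0254×12.2) = 0.1025 K/W
R_outer film = 1/(h_o·2πr_oL) = 1/(18.3×2π×0.105×12.2) = 0.006789 K/W
R_total = 0.7463 K/W
Q = ΔT/R_total = 207/0.7463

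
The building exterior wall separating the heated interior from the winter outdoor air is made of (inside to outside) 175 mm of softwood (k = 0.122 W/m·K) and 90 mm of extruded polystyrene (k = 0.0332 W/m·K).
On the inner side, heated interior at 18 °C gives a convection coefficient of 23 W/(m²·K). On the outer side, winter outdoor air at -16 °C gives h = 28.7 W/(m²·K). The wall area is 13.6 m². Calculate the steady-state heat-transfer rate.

Q ≈ 109 W

Model the wall as resistances in series:
R_inner film = 1/(h_i·A) = 1/(23×13.6) = 0.003197 K/W
R_softwood = L/(kA) = 0.175/(0.122×13.6) = 0.1055 K/W
R_extruded polystyrene = L/(kA) = 0.09/(0.0332×13.6) = 0.1993 K/W
R_outer film = 1/(h_o·A) = 1/(28.7×13.6) = 0.002562 K/W
R_total = 0.3106 K/W
Q = ΔT / R_total = 34 / 0.3106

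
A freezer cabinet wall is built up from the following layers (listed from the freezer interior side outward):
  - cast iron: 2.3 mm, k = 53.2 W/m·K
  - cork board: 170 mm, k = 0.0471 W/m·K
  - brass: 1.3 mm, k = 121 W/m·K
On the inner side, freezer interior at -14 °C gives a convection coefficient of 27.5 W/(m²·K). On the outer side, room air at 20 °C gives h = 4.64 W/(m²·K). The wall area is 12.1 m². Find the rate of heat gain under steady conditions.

Model the wall as resistances in series:
R_inner film = 1/(h_i·A) = 1/(27.5×12.1) = 0.003005 K/W
R_cast iron = L/(kA) = 0.0023/(53.2×12.1) = 3.573×10^-6 K/W
R_cork board = L/(kA) = 0.17/(0.0471×12.1) = 0.2983 K/W
R_brass = L/(kA) = 0.0013/(121×12.1) = 8.879×10^-7 K/W
R_outer film = 1/(h_o·A) = 1/(4.64×12.1) = 0.01781 K/W
R_total = 0.3191 K/W
Q = ΔT / R_total = 34 / 0.3191

Q ≈ 107 W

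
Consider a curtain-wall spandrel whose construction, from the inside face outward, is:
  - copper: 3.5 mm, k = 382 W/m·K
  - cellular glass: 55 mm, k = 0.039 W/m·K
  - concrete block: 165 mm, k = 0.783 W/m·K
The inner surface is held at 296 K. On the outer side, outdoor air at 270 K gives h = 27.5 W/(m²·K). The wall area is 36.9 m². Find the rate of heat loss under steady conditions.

Q ≈ 579 W

Thermal resistances in series:
R_copper = L/(kA) = 0.0035/(382×36.9) = 2.483×10^-7 K/W
R_cellular glass = L/(kA) = 0.055/(0.039×36.9) = 0.03822 K/W
R_concrete block = L/(kA) = 0.165/(0.783×36.9) = 0.005711 K/W
R_outer film = 1/(h_o·A) = 1/(27.5×36.9) = 9.855×10^-4 K/W
R_total = 0.04491 K/W
Q = ΔT / R_total = 26 / 0.04491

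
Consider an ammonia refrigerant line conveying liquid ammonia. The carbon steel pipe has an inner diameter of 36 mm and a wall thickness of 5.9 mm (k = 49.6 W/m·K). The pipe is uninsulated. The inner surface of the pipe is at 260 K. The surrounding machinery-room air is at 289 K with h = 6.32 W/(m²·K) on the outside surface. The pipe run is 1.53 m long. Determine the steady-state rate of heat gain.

Q ≈ 42.1 W

Radial resistances (cylindrical: R_cond = ln(r_o/r_i)/(2πkL), R_conv = 1/(h·2πrL)):
R_carbon steel pipe wall = ln(23.9/18)/(2π×49.6×1.53) = 5.946×10^-4 K/W
R_outer film = 1/(h_o·2πr_oL) = 1/(6.32×2π×0.0239×1.53) = 0.6887 K/W
R_total = 0.6893 K/W
Q = ΔT/R_total = 29/0.6893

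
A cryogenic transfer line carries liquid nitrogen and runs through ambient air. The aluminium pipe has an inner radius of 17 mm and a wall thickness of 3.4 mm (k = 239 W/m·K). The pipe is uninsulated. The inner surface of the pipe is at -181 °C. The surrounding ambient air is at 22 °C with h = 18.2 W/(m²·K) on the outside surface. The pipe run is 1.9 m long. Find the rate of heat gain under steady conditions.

Q ≈ 900 W

For a radial system each layer contributes R = ln(r_out/r_in)/(2πkL); films add R = 1/(hA).
R_aluminium pipe wall = ln(20.4/17)/(2π×239×1.9) = 6.39×10^-5 K/W
R_outer film = 1/(h_o·2πr_oL) = 1/(18.2×2π×0.0204×1.9) = 0.2256 K/W
R_total = 0.2257 K/W
Q = ΔT/R_total = 203/0.2257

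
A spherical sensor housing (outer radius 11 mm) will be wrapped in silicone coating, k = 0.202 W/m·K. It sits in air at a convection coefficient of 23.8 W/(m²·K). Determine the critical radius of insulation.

For a sphere r_cr = 2k/h = 2×0.202/23.8
r_cr = 17 mm; since the bare radius (11 mm) is below r_cr, adding a thin layer of insulation will *increase* heat loss.

r_cr ≈ 17 mm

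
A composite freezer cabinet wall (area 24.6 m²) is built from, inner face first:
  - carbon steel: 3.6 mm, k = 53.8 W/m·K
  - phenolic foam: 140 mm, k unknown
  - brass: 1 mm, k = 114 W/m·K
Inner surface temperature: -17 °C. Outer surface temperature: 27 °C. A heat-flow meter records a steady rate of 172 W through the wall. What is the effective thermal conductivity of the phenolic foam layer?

k ≈ 0.0222 W/(m·K)

Model the wall as resistances in series:
R_carbon steel = L/(kA) = 0.0036/(53.8×24.6) = 2.72×10^-6 K/W
R_brass = L/(kA) = 0.001/(114×24.6) = 3.566×10^-7 K/W
Sum of known resistances R_other = 3.077×10^-6 K/W
Total R = ΔT/Q = 44/172 = 0.2558 K/W
R_phenolic foam = R_total − R_other = 0.2558 K/W
k = L/(R·A) = 0.14/(0.2558×24.6)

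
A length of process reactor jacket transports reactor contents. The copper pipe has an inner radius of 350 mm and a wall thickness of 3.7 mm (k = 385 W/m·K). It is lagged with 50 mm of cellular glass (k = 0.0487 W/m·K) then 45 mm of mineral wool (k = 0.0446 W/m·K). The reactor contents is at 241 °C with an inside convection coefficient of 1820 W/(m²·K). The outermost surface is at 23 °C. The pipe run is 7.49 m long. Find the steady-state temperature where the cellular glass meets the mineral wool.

T ≈ 125 °C

Treating each annulus and film as a series resistance:
R_inner film = 1/(h_i·2πr₁L) = 1/(1820×2π×0.35×7.49) = 3.336×10^-5 K/W
R_copper pipe wall = ln(353.7/350)/(2π×385×7.49) = 5.804×10^-7 K/W
R_cellular glass = ln(403.7/353.7)/(2π×0.0487×7.49) = 0.05769 K/W
R_mineral wool = ln(448.7/403.7)/(2π×0.0446×7.49) = 0.05035 K/W
R_total = 0.1081 K/W
Q = ΔT/R_total = 218/0.1081
Q = 2020 W
T_interface = T_inner − Q·ΣR(inner→interface) = 241 − 2020×0.05773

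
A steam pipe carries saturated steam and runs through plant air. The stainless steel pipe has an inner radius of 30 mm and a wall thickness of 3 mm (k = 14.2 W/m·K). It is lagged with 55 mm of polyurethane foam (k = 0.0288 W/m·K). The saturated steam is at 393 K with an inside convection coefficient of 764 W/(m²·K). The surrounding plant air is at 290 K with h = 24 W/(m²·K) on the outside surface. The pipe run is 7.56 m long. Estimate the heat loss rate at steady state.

For a radial system each layer contributes R = ln(r_out/r_in)/(2πkL); films add R = 1/(hA).
R_inner film = 1/(h_i·2πr₁L) = 1/(764×2π×0.03×7.56) = 9.185×10^-4 K/W
R_stainless steel pipe wall = ln(33/30)/(2π×14.2×7.56) = 1.413×10^-4 K/W
R_polyurethane foam = ln(88/33)/(2π×0.0288×7.56) = 0.717 K/W
R_outer film = 1/(h_o·2πr_oL) = 1/(24×2π×0.088×7.56) = 0.009968 K/W
R_total = 0.728 K/W
Q = ΔT/R_total = 103/0.728

Q ≈ 141 W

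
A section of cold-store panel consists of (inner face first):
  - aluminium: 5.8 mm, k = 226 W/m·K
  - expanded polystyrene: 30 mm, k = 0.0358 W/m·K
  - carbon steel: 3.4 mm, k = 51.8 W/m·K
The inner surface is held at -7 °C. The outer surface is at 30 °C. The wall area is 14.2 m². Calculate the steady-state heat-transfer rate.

Q ≈ 627 W

Model the wall as resistances in series:
R_aluminium = L/(kA) = 0.0058/(226×14.2) = 1.807×10^-6 K/W
R_expanded polystyrene = L/(kA) = 0.03/(0.0358×14.2) = 0.05901 K/W
R_carbon steel = L/(kA) = 0.0034/(51.8×14.2) = 4.622×10^-6 K/W
R_total = 0.05902 K/W
Q = ΔT / R_total = 37 / 0.05902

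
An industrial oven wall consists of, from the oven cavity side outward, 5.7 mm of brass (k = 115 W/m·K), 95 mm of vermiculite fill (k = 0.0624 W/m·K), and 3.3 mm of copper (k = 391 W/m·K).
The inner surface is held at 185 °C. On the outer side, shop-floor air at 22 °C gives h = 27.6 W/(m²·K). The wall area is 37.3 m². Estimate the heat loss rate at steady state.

Series thermal resistances:
R_brass = L/(kA) = 0.0057/(115×37.3) = 1.329×10^-6 K/W
R_vermiculite fill = L/(kA) = 0.095/(0.0624×37.3) = 0.04082 K/W
R_copper = L/(kA) = 0.0033/(391×37.3) = 2.263×10^-7 K/W
R_outer film = 1/(h_o·A) = 1/(27.6×37.3) = 9.714×10^-4 K/W
R_total = 0.04179 K/W
Q = ΔT / R_total = 163 / 0.04179

Q ≈ 3900 W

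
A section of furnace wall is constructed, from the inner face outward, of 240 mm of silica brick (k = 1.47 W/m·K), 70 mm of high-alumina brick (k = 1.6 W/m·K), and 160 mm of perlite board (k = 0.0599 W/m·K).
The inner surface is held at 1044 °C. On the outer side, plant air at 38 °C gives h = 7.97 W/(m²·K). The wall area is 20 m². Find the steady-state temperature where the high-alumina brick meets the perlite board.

T ≈ 975 °C

Model the wall as resistances in series:
R_silica brick = L/(kA) = 0.24/(1.47×20) = 0.008163 K/W
R_high-alumina brick = L/(kA) = 0.07/(1.6×20) = 0.002188 K/W
R_perlite board = L/(kA) = 0.16/(0.0599×20) = 0.1336 K/W
R_outer film = 1/(h_o·A) = 1/(7.97×20) = 0.006274 K/W
R_total = 0.1502 K/W;  Q = ΔT/R_total = 1006/0.1502 = 6699 W
T_interface = T_inner − Q·ΣR(inner→interface) = 1044 − 6700×0.01035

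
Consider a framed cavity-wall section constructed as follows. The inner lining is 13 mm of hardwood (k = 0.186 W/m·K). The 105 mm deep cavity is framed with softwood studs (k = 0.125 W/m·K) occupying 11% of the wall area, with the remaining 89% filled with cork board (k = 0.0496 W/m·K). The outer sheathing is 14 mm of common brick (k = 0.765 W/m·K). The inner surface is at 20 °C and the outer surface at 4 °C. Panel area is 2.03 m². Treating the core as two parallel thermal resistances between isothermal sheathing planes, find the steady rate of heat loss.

Q ≈ 17.1 W

Sheathing layers in series; stud and cavity paths in parallel between them.
R_inner = 0.013/(0.186×2.03) = 0.03443 K/W
R_stud  = 0.105/(0.125×0.11×2.03) = 3.762 K/W
R_cav   = 0.105/(0.0496×0.89×2.03) = 1.172 K/W
1/R_core = 1/R_stud + 1/R_cav → R_core = 0.8934 K/W
R_outer = 0.014/(0.765×2.03) = 0.009015 K/W
R_total = 0.9369 K/W
Q = ΔT/R_total = 16/0.9369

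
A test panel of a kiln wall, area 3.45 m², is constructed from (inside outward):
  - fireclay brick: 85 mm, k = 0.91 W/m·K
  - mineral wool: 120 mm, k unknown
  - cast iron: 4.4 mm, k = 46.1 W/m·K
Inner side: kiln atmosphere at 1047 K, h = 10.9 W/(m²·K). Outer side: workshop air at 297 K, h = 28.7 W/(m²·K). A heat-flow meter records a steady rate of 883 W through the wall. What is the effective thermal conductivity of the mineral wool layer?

k ≈ 0.0443 W/(m·K)

Treating each layer as a thermal resistance in series:
R_inner film = 1/(h_i·A) = 1/(10.9×3.45) = 0.02659 K/W
R_fireclay brick = L/(kA) = 0.085/(0.91×3.45) = 0.02707 K/W
R_cast iron = L/(kA) = 0.0044/(46.1×3.45) = 2.767×10^-5 K/W
R_outer film = 1/(h_o·A) = 1/(28.7×3.45) = 0.0101 K/W
Sum of known resistances R_other = 0.06379 K/W
Total R = ΔT/Q = 750/883 = 0.8494 K/W
R_mineral wool = R_total − R_other = 0.7856 K/W
k = L/(R·A) = 0.12/(0.7856×3.45)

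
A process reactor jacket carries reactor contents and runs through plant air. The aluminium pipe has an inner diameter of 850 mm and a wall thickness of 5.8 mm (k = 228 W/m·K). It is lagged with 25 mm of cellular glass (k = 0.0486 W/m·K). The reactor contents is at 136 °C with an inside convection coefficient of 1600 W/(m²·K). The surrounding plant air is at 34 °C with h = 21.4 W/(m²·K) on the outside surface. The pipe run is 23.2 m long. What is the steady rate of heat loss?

Q ≈ 11800 W

For a radial system each layer contributes R = ln(r_out/r_in)/(2πkL); films add R = 1/(hA).
R_inner film = 1/(h_i·2πr₁L) = 1/(1600×2π×0.425×23.2) = 1.009×10^-5 K/W
R_aluminium pipe wall = ln(430.8/425)/(2π×228×23.2) = 4.078×10^-7 K/W
R_cellular glass = ln(455.8/430.8)/(2π×0.0486×23.2) = 0.007963 K/W
R_outer film = 1/(h_o·2πr_oL) = 1/(21.4×2π×0.4558×23.2) = 7.033×10^-4 K/W
R_total = 0.008676 K/W
Q = ΔT/R_total = 102/0.008676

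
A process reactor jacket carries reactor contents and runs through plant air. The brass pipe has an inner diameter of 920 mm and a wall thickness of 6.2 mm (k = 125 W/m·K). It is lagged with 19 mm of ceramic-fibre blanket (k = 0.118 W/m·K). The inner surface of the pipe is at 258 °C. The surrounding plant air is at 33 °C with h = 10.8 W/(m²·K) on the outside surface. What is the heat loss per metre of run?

Radial resistances (cylindrical: R_cond = ln(r_o/r_i)/(2πkL), R_conv = 1/(h·2πrL)):
R_brass pipe wall = ln(466.2/460)/(2π×125×1) = 1.705×10^-5 K/W
R_ceramic-fibre blanket = ln(485.2/466.2)/(2π×0.118×1) = 0.05388 K/W
R_outer film = 1/(h_o·2πr_oL) = 1/(10.8×2π×0.4852×1) = 0.03037 K/W
R_total = 0.08427 K/W
Q = ΔT/R_total = 225/0.08427

q′ ≈ 2670 W/m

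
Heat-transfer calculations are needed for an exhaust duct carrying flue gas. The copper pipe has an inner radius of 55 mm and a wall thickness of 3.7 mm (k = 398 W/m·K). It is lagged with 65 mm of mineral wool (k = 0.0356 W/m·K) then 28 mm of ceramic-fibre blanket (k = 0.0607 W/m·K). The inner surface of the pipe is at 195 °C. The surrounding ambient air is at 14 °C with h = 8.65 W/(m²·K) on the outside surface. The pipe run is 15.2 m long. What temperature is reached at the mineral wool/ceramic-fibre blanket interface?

T ≈ 43.8 °C

Radial resistances (cylindrical: R_cond = ln(r_o/r_i)/(2πkL), R_conv = 1/(h·2πrL)):
R_copper pipe wall = ln(58.7/55)/(2π×398×15.2) = 1.713×10^-6 K/W
R_mineral wool = ln(123.7/58.7)/(2π×0.0356×15.2) = 0.2192 K/W
R_ceramic-fibre blanket = ln(151.7/123.7)/(2π×0.0607×15.2) = 0.0352 K/W
R_outer film = 1/(h_o·2πr_oL) = 1/(8.65×2π×0.1517×15.2) = 0.007979 K/W
R_total = 0.2624 K/W
Q = ΔT/R_total = 181/0.2624
Q = 690 W
T_interface = T_inner − Q·ΣR(inner→interface) = 195 − 690×0.2192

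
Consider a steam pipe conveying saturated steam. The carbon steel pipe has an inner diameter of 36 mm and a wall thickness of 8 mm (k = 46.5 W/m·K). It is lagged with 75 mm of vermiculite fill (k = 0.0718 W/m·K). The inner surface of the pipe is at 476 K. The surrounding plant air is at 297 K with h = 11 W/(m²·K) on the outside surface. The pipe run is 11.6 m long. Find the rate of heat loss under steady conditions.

Q ≈ 659 W

Treating each annulus and film as a series resistance:
R_carbon steel pipe wall = ln(26/18)/(2π×46.5×11.6) = 1.085×10^-4 K/W
R_vermiculite fill = ln(101/26)/(2π×0.0718×11.6) = 0.2593 K/W
R_outer film = 1/(h_o·2πr_oL) = 1/(11×2π×0.101×11.6) = 0.01235 K/W
R_total = 0.2718 K/W
Q = ΔT/R_total = 179/0.2718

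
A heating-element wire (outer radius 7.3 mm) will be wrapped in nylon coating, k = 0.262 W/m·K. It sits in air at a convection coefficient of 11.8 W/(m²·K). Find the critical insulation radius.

r_cr ≈ 22.2 mm

For a cylinder r_cr = k/h = 0.262/11.8
r_cr = 22.2 mm; since the bare radius (7.3 mm) is below r_cr, adding a thin layer of insulation will *increase* heat loss.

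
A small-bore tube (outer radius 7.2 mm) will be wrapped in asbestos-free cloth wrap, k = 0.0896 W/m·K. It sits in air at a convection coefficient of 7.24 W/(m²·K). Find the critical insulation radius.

r_cr ≈ 12.4 mm

For a cylinder r_cr = k/h = 0.0896/7.24
r_cr = 12.4 mm; since the bare radius (7.2 mm) is below r_cr, adding a thin layer of insulation will *increase* heat loss.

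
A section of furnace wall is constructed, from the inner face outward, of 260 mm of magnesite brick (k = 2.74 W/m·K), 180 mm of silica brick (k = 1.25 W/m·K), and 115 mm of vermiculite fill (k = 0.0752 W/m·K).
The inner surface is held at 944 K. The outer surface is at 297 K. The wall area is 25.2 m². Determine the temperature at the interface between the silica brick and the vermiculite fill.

T ≈ 857 K

Series thermal resistances:
R_magnesite brick = L/(kA) = 0.26/(2.74×25.2) = 0.003765 K/W
R_silica brick = L/(kA) = 0.18/(1.25×25.2) = 0.005714 K/W
R_vermiculite fill = L/(kA) = 0.115/(0.0752×25.2) = 0.06068 K/W
R_total = 0.07016 K/W;  Q = ΔT/R_total = 647/0.07016 = 9221 W
T_interface = T_inner − Q·ΣR(inner→interface) = 944 − 9220×0.00948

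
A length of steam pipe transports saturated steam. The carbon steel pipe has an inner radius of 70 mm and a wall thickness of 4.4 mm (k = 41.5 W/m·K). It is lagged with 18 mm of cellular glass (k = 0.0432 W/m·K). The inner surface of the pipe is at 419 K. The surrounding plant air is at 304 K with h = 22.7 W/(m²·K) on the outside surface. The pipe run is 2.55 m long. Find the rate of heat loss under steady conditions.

Q ≈ 335 W

For a radial system each layer contributes R = ln(r_out/r_in)/(2πkL); films add R = 1/(hA).
R_carbon steel pipe wall = ln(74.4/70)/(2π×41.5×2.55) = 9.168×10^-5 K/W
R_cellular glass = ln(92.4/74.4)/(2π×0.0432×2.55) = 0.313 K/W
R_outer film = 1/(h_o·2πr_oL) = 1/(22.7×2π×0.0924×2.55) = 0.02976 K/W
R_total = 0.3429 K/W
Q = ΔT/R_total = 115/0.3429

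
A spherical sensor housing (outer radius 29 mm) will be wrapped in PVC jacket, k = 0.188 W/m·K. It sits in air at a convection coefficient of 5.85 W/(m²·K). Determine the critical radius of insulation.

r_cr ≈ 64.3 mm

For a sphere r_cr = 2k/h = 2×0.188/5.85
r_cr = 64.3 mm; since the bare radius (29 mm) is below r_cr, adding a thin layer of insulation will *increase* heat loss.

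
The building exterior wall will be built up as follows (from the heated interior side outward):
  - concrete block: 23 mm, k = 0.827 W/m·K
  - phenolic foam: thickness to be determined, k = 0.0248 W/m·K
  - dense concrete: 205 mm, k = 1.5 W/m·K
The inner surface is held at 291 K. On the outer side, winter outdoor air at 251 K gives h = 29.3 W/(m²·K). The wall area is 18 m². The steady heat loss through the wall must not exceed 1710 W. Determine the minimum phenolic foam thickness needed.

L ≈ 5.52 mm

Thermal resistances in series:
R_concrete block = L/(kA) = 0.023/(0.827×18) = 0.001545 K/W
R_dense concrete = L/(kA) = 0.205/(1.5×18) = 0.007593 K/W
R_outer film = 1/(h_o·A) = 1/(29.3×18) = 0.001896 K/W
Sum of the known resistances R_other = 0.01103 K/W
Required total resistance R_tot = ΔT/Q_allow = 40/1710 = 0.02339 K/W
R_phenolic foam = R_tot − R_other = 0.01236 K/W
L = R·k·A = 0.01236×0.0248×18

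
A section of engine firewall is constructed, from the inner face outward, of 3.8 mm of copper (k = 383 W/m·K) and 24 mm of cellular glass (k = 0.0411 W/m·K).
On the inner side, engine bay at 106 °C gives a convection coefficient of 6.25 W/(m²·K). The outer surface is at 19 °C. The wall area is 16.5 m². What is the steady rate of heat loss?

Using the resistance-network approach (series):
R_inner film = 1/(h_i·A) = 1/(6.25×16.5) = 0.009697 K/W
R_copper = L/(kA) = 0.0038/(383×16.5) = 6.013×10^-7 K/W
R_cellular glass = L/(kA) = 0.024/(0.0411×16.5) = 0.03539 K/W
R_total = 0.04509 K/W
Q = ΔT / R_total = 87 / 0.04509

Q ≈ 1930 W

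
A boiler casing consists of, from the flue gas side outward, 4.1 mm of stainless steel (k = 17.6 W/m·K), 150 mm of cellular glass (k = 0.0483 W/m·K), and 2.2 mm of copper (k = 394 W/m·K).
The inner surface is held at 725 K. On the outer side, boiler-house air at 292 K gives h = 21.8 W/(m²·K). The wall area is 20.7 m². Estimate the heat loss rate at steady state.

Q ≈ 2840 W

Thermal resistances in series:
R_stainless steel = L/(kA) = 0.0041/(17.6×20.7) = 1.125×10^-5 K/W
R_cellular glass = L/(kA) = 0.15/(0.0483×20.7) = 0.15 K/W
R_copper = L/(kA) = 0.0022/(394×20.7) = 2.697×10^-7 K/W
R_outer film = 1/(h_o·A) = 1/(21.8×20.7) = 0.002216 K/W
R_total = 0.1523 K/W
Q = ΔT / R_total = 433 / 0.1523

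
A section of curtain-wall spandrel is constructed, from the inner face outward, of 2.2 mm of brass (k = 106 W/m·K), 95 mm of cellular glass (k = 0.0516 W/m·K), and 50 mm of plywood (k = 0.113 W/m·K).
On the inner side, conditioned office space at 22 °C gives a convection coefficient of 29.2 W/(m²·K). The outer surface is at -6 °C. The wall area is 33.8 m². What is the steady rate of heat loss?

Using the resistance-network approach (series):
R_inner film = 1/(h_i·A) = 1/(29.2×33.8) = 0.001013 K/W
R_brass = L/(kA) = 0.0022/(106×33.8) = 6.14×10^-7 K/W
R_cellular glass = L/(kA) = 0.095/(0.0516×33.8) = 0.05447 K/W
R_plywood = L/(kA) = 0.05/(0.113×33.8) = 0.01309 K/W
R_total = 0.06857 K/W
Q = ΔT / R_total = 28 / 0.06857

Q ≈ 408 W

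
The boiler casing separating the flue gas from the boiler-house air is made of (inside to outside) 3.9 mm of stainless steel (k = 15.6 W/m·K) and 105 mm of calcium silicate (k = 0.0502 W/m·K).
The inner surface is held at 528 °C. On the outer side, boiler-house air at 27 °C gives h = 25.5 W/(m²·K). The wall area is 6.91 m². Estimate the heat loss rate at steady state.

Series thermal resistances:
R_stainless steel = L/(kA) = 0.0039/(15.6×6.91) = 3.618×10^-5 K/W
R_calcium silicate = L/(kA) = 0.105/(0.0502×6.91) = 0.3027 K/W
R_outer film = 1/(h_o·A) = 1/(25.5×6.91) = 0.005675 K/W
R_total = 0.3084 K/W
Q = ΔT / R_total = 501 / 0.3084

Q ≈ 1620 W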